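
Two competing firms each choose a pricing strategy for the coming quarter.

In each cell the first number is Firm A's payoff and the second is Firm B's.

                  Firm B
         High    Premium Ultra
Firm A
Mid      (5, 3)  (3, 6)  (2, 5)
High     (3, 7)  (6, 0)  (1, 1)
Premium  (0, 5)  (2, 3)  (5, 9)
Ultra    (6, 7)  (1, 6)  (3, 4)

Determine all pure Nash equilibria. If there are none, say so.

Pure-strategy Nash equilibria: (Premium, Ultra); (Ultra, High)

For each strategy profile, look for a profitable unilateral deviation.
(Mid, High): Firm A can switch to Ultra (5 → 6). Not NE.
(Mid, Premium): Firm A can switch to High (3 → 6). Not NE.
(Mid, Ultra): Firm A can switch to Premium (2 → 5). Not NE.
(High, High): Firm A can switch to Mid (3 → 5). Not NE.
(High, Premium): Firm B can switch to High (0 → 7). Not NE.
(High, Ultra): Firm A can switch to Mid (1 → 2). Not NE.
(Premium, High): Firm A can switch to Mid (0 → 5). Not NE.
(Premium, Premium): Firm A can switch to Mid (2 → 3). Not NE.
(Premium, Ultra): Firm A gets 5, best alternative 3; Firm B gets 9, best alternative 5. No profitable deviation — NE.
(Ultra, High): Firm A gets 6, best alternative 5; Firm B gets 7, best alternative 6. No profitable deviation — NE.
(The remaining 2 profiles each have a profitable deviation by the same check.)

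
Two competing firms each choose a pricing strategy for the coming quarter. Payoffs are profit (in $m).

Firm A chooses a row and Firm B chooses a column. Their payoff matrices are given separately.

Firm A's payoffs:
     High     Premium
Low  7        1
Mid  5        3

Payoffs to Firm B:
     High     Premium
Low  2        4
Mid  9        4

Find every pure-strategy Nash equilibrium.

none

Firm A against High: payoffs 7, 5 → best response Low.
Firm A against Premium: payoffs 1, 3 → best response Mid.
Firm B against Low: payoffs 2, 4 → best response Premium.
Firm B against Mid: payoffs 9, 4 → best response High.
No profile is a mutual best response for all players.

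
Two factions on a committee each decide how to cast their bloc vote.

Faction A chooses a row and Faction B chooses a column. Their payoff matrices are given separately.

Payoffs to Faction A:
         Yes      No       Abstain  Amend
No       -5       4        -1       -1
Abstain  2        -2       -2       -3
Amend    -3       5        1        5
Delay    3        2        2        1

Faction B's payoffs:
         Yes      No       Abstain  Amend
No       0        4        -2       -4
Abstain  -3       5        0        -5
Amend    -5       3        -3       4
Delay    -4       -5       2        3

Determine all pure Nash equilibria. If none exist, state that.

The unique pure-strategy Nash equilibrium is (Amend, Amend).

Faction A against Yes: payoffs -5, 2, -3, 3 → best response Delay.
Faction A against No: payoffs 4, -2, 5, 2 → best response Amend.
Faction A against Abstain: payoffs -1, -2, 1, 2 → best response Delay.
Faction A against Amend: payoffs -1, -3, 5, 1 → best response Amend.
Faction B against No: payoffs 0, 4, -2, -4 → best response No.
Faction B against Abstain: payoffs -3, 5, 0, -5 → best response No.
Faction B against Amend: payoffs -5, 3, -3, 4 → best response Amend.
Faction B against Delay: payoffs -4, -5, 2, 3 → best response Amend.
Mutual best responses: (Amend, Amend).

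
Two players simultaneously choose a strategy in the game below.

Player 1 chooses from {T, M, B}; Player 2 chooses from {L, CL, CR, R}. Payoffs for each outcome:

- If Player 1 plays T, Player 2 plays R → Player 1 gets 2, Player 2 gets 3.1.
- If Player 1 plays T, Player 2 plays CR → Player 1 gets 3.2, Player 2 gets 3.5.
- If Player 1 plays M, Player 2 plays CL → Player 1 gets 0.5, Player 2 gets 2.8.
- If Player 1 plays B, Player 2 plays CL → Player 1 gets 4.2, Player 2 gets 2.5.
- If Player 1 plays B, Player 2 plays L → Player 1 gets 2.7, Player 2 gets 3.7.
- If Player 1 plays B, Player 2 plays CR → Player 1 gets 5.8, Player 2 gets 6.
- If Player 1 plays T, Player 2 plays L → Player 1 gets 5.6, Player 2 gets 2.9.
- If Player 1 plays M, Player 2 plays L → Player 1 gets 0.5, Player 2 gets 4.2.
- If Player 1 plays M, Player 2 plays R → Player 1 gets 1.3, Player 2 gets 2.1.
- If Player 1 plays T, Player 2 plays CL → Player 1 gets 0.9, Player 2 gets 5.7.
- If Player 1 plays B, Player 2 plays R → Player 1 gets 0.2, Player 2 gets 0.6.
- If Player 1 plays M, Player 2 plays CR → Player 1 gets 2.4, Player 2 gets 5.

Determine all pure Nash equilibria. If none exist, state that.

(T, L): Player 2 can switch to CL (2.9 → 5.7). Not NE.
(T, CL): Player 1 can switch to B (0.9 → 4.2). Not NE.
(T, CR): Player 1 can switch to B (3.2 → 5.8). Not NE.
(T, R): Player 2 can switch to CL (3.1 → 5.7). Not NE.
(M, L): Player 1 can switch to T (0.5 → 5.6). Not NE.
(M, CL): Player 1 can switch to T (0.5 → 0.9). Not NE.
(M, CR): Player 1 can switch to T (2.4 → 3.2). Not NE.
(M, R): Player 1 can switch to T (1.3 → 2). Not NE.
(B, CR): Player 1 gets 5.8, best alternative 3.2; Player 2 gets 6, best alternative 3.7. No profitable deviation — NE.
(The remaining 3 profiles each have a profitable deviation by the same check.)

(B, CR)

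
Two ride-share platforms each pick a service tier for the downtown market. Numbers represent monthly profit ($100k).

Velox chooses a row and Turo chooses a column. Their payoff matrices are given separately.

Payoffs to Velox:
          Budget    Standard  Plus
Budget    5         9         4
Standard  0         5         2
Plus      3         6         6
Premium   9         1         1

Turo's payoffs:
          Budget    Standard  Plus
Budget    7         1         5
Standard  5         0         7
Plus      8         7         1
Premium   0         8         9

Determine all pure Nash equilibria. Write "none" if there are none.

For each strategy profile, look for a profitable unilateral deviation.
(Budget, Budget): Velox can switch to Premium (5 → 9). Not NE.
(Budget, Standard): Turo can switch to Budget (1 → 7). Not NE.
(Budget, Plus): Velox can switch to Plus (4 → 6). Not NE.
(Standard, Budget): Velox can switch to Budget (0 → 5). Not NE.
(Standard, Standard): Velox can switch to Budget (5 → 9). Not NE.
(Standard, Plus): Velox can switch to Budget (2 → 4). Not NE.
(The remaining 6 profiles each have a profitable deviation by the same check.)

There is no pure-strategy Nash equilibrium.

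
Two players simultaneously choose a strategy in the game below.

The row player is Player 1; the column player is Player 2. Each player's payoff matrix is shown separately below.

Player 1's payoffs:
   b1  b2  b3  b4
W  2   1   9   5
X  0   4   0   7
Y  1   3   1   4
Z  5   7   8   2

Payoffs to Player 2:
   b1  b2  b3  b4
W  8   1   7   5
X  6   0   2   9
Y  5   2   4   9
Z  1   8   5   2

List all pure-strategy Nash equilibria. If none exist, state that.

(X, b4), (Z, b2)

For each strategy profile, look for a profitable unilateral deviation.
(W, b1): Player 1 can switch to Z (2 → 5). Not NE.
(W, b2): Player 1 can switch to X (1 → 4). Not NE.
(W, b3): Player 2 can switch to b1 (7 → 8). Not NE.
(W, b4): Player 1 can switch to X (5 → 7). Not NE.
(X, b1): Player 1 can switch to W (0 → 2). Not NE.
(X, b2): Player 1 can switch to Z (4 → 7). Not NE.
(X, b3): Player 1 can switch to W (0 → 9). Not NE.
(X, b4): Player 1 gets 7, best alternative 5; Player 2 gets 9, best alternative 6. No profitable deviation — NE.
(Y, b1): Player 1 can switch to W (1 → 2). Not NE.
(Z, b2): Player 1 gets 7, best alternative 4; Player 2 gets 8, best alternative 5. No profitable deviation — NE.
(The remaining 6 profiles each have a profitable deviation by the same check.)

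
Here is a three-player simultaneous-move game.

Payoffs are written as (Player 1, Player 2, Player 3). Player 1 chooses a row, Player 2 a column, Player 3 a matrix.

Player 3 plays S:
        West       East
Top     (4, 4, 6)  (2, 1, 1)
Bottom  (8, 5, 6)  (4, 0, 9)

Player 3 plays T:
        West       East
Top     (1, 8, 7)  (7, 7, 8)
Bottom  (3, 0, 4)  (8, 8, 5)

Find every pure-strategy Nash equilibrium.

The unique pure-strategy Nash equilibrium is (Bottom, West, S).

(Top, West, S): Player 1 can switch to Bottom (4 → 8). Not NE.
(Top, West, T): Player 1 can switch to Bottom (1 → 3). Not NE.
(Top, East, S): Player 1 can switch to Bottom (2 → 4). Not NE.
(Top, East, T): Player 1 can switch to Bottom (7 → 8). Not NE.
(Bottom, West, S): Player 1 gets 8, best alternative 4; Player 2 gets 5, best alternative 0; Player 3 gets 6, best alternative 4. No profitable deviation — NE.
(Bottom, West, T): Player 2 can switch to East (0 → 8). Not NE.
(Bottom, East, S): Player 2 can switch to West (0 → 5). Not NE.
(Bottom, East, T): Player 3 can switch to S (5 → 9). Not NE.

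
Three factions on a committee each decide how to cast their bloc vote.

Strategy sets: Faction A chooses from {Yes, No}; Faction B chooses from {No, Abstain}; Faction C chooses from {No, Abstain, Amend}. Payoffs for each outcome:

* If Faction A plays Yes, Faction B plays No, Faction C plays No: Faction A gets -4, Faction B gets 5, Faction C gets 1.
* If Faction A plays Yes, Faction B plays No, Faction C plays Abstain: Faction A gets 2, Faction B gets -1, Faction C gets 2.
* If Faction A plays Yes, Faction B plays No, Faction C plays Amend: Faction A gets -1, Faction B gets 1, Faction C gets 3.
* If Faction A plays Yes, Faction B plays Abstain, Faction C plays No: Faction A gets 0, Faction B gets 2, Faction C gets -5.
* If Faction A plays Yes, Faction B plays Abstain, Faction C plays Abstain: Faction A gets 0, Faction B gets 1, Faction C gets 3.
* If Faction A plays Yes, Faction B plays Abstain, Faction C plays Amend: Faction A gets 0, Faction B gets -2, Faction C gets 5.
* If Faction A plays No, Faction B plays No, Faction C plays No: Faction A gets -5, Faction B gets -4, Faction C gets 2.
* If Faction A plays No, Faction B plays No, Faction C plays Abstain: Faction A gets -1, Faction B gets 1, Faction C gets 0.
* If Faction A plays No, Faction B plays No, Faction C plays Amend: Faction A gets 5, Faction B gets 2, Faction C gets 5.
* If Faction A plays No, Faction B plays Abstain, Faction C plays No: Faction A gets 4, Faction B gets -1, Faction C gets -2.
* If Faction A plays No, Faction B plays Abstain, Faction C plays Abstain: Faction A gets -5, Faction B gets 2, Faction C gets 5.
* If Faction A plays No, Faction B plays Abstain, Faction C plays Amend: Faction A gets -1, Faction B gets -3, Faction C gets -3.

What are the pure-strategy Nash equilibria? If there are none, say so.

(Yes, No, No): Faction C can switch to Abstain (1 → 2). Not NE.
(Yes, No, Abstain): Faction B can switch to Abstain (-1 → 1). Not NE.
(Yes, No, Amend): Faction A can switch to No (-1 → 5). Not NE.
(Yes, Abstain, No): Faction A can switch to No (0 → 4). Not NE.
(Yes, Abstain, Abstain): Faction C can switch to Amend (3 → 5). Not NE.
(Yes, Abstain, Amend): Faction B can switch to No (-2 → 1). Not NE.
(No, No, No): Faction A can switch to Yes (-5 → -4). Not NE.
(No, No, Abstain): Faction A can switch to Yes (-1 → 2). Not NE.
(No, No, Amend): Faction A gets 5, best alternative -1; Faction B gets 2, best alternative -3; Faction C gets 5, best alternative 2. No profitable deviation — NE.
(No, Abstain, No): Faction C can switch to Abstain (-2 → 5). Not NE.
(No, Abstain, Abstain): Faction A can switch to Yes (-5 → 0). Not NE.
(No, Abstain, Amend): Faction A can switch to Yes (-1 → 0). Not NE.

Pure NE: (No, No, Amend)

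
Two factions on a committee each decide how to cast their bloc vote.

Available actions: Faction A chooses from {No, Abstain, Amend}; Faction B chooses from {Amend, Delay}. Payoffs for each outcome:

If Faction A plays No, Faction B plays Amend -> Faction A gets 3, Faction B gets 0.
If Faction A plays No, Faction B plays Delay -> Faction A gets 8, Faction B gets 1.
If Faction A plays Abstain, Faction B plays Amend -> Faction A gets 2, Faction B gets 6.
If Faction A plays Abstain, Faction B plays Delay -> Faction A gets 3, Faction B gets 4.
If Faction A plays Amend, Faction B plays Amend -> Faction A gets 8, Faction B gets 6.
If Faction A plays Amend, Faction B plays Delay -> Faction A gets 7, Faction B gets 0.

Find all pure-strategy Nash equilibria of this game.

(No, Amend): Faction A can switch to Amend (3 → 8). Not NE.
(No, Delay): Faction A gets 8, best alternative 7; Faction B gets 1, best alternative 0. No profitable deviation — NE.
(Abstain, Amend): Faction A can switch to No (2 → 3). Not NE.
(Abstain, Delay): Faction A can switch to No (3 → 8). Not NE.
(Amend, Amend): Faction A gets 8, best alternative 3; Faction B gets 6, best alternative 0. No profitable deviation — NE.
(Amend, Delay): Faction A can switch to No (7 → 8). Not NE.

Pure-strategy Nash equilibria: (No, Delay) and (Amend, Amend)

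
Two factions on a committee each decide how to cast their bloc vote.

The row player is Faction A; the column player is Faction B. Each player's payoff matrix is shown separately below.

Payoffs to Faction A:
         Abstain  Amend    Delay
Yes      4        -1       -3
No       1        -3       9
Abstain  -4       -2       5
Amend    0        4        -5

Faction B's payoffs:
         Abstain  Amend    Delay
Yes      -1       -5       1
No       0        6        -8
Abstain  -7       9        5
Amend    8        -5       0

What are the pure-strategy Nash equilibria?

Mark each player's best response to every combination of opponents' strategies; a profile where every player is best-responding is a pure Nash equilibrium.
Faction A against Abstain: payoffs 4, 1, -4, 0 → best response Yes.
Faction A against Amend: payoffs -1, -3, -2, 4 → best response Amend.
Faction A against Delay: payoffs -3, 9, 5, -5 → best response No.
Faction B against Yes: payoffs -1, -5, 1 → best response Delay.
Faction B against No: payoffs 0, 6, -8 → best response Amend.
Faction B against Abstain: payoffs -7, 9, 5 → best response Amend.
Faction B against Amend: payoffs 8, -5, 0 → best response Abstain.
No profile is a mutual best response for all players.

none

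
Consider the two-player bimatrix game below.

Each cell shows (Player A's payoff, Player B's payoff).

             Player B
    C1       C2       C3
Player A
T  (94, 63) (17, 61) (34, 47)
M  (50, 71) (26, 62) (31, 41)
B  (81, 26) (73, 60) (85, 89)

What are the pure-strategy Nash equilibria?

Check each profile: it is a Nash equilibrium iff no player can strictly gain by switching unilaterally.
(T, C1): Player A gets 94, best alternative 81; Player B gets 63, best alternative 61. No profitable deviation — NE.
(T, C2): Player A can switch to M (17 → 26). Not NE.
(T, C3): Player A can switch to B (34 → 85). Not NE.
(M, C1): Player A can switch to T (50 → 94). Not NE.
(M, C2): Player A can switch to B (26 → 73). Not NE.
(M, C3): Player A can switch to T (31 → 34). Not NE.
(B, C1): Player A can switch to T (81 → 94). Not NE.
(B, C2): Player B can switch to C3 (60 → 89). Not NE.
(B, C3): Player A gets 85, best alternative 34; Player B gets 89, best alternative 60. No profitable deviation — NE.

(T, C1), (B, C3)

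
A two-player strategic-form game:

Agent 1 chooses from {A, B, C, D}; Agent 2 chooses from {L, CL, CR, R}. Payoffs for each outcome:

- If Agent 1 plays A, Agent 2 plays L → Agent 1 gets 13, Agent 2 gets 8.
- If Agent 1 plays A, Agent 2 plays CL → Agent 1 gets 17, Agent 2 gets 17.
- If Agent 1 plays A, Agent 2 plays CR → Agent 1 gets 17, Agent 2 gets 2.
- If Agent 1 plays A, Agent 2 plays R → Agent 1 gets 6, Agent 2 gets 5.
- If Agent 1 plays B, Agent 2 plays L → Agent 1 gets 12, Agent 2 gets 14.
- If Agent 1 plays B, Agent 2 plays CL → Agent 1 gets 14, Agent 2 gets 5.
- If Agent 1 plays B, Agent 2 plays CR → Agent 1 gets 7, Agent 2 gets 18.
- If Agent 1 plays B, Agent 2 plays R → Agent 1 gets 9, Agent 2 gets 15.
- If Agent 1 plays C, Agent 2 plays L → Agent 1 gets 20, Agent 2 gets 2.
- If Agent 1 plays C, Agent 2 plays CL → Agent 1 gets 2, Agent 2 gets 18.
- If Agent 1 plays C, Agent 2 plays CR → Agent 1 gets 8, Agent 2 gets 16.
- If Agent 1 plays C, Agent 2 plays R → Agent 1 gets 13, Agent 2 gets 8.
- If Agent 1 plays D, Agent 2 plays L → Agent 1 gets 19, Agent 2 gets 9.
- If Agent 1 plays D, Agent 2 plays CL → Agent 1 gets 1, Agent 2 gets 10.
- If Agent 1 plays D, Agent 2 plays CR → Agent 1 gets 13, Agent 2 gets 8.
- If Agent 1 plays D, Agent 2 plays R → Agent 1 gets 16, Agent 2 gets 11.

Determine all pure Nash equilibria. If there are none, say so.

(A, CL), (D, R)

Mark each player's best response to every combination of opponents' strategies; a profile where every player is best-responding is a pure Nash equilibrium.
Agent 1 against L: payoffs 13, 12, 20, 19 → best response C.
Agent 1 against CL: payoffs 17, 14, 2, 1 → best response A.
Agent 1 against CR: payoffs 17, 7, 8, 13 → best response A.
Agent 1 against R: payoffs 6, 9, 13, 16 → best response D.
Agent 2 against A: payoffs 8, 17, 2, 5 → best response CL.
Agent 2 against B: payoffs 14, 5, 18, 15 → best response CR.
Agent 2 against C: payoffs 2, 18, 16, 8 → best response CL.
Agent 2 against D: payoffs 9, 10, 8, 11 → best response R.
Mutual best responses: (A, CL); (D, R).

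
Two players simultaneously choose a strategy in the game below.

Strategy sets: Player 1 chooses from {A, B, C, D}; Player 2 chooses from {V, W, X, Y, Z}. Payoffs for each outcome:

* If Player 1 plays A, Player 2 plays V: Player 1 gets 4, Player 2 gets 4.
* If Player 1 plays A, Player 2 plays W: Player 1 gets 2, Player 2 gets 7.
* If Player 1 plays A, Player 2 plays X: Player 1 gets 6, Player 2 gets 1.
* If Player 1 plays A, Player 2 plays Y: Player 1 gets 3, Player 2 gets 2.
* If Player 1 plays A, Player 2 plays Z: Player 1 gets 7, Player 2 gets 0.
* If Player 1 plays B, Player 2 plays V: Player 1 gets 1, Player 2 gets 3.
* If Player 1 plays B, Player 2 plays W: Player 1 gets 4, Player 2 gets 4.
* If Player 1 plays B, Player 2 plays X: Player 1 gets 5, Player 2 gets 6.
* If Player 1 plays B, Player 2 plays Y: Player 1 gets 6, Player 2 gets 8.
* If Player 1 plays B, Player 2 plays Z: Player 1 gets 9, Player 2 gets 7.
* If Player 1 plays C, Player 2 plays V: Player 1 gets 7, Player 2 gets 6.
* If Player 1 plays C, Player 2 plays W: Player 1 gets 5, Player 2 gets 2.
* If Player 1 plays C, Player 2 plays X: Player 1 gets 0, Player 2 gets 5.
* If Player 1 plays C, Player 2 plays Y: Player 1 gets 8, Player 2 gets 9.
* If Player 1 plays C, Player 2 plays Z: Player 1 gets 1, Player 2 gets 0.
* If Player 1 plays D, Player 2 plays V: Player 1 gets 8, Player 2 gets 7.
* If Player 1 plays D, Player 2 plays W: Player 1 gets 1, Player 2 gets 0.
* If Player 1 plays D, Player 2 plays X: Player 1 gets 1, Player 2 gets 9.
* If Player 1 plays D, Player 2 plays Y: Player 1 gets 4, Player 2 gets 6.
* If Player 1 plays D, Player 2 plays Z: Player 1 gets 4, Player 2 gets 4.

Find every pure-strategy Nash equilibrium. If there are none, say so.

The unique pure-strategy Nash equilibrium is (C, Y).

For each strategy profile, look for a profitable unilateral deviation.
(A, V): Player 1 can switch to C (4 → 7). Not NE.
(A, W): Player 1 can switch to B (2 → 4). Not NE.
(A, X): Player 2 can switch to V (1 → 4). Not NE.
(A, Y): Player 1 can switch to B (3 → 6). Not NE.
(A, Z): Player 1 can switch to B (7 → 9). Not NE.
(B, V): Player 1 can switch to A (1 → 4). Not NE.
(B, W): Player 1 can switch to C (4 → 5). Not NE.
(B, X): Player 1 can switch to A (5 → 6). Not NE.
(C, Y): Player 1 gets 8, best alternative 6; Player 2 gets 9, best alternative 6. No profitable deviation — NE.
(The remaining 11 profiles each have a profitable deviation by the same check.)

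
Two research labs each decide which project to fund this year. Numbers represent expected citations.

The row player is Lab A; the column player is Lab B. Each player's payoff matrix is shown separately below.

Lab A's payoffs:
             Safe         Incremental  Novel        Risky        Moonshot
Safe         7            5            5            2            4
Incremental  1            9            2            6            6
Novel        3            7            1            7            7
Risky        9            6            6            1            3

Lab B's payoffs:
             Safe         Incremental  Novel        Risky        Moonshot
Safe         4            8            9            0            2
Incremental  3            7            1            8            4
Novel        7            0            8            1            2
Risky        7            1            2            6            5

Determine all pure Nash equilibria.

Check each profile: it is a Nash equilibrium iff no player can strictly gain by switching unilaterally.
(Safe, Safe): Lab A can switch to Risky (7 → 9). Not NE.
(Safe, Incremental): Lab A can switch to Incremental (5 → 9). Not NE.
(Safe, Novel): Lab A can switch to Risky (5 → 6). Not NE.
(Safe, Risky): Lab A can switch to Incremental (2 → 6). Not NE.
(Safe, Moonshot): Lab A can switch to Incremental (4 → 6). Not NE.
(Incremental, Safe): Lab A can switch to Safe (1 → 7). Not NE.
(Incremental, Incremental): Lab B can switch to Risky (7 → 8). Not NE.
(Incremental, Novel): Lab A can switch to Safe (2 → 5). Not NE.
(Incremental, Risky): Lab A can switch to Novel (6 → 7). Not NE.
(Incremental, Moonshot): Lab A can switch to Novel (6 → 7). Not NE.
(Novel, Safe): Lab A can switch to Safe (3 → 7). Not NE.
(Novel, Incremental): Lab A can switch to Incremental (7 → 9). Not NE.
(Risky, Safe): Lab A gets 9, best alternative 7; Lab B gets 7, best alternative 6. No profitable deviation — NE.
(The remaining 7 profiles each have a profitable deviation by the same check.)

The unique pure-strategy Nash equilibrium is (Risky, Safe).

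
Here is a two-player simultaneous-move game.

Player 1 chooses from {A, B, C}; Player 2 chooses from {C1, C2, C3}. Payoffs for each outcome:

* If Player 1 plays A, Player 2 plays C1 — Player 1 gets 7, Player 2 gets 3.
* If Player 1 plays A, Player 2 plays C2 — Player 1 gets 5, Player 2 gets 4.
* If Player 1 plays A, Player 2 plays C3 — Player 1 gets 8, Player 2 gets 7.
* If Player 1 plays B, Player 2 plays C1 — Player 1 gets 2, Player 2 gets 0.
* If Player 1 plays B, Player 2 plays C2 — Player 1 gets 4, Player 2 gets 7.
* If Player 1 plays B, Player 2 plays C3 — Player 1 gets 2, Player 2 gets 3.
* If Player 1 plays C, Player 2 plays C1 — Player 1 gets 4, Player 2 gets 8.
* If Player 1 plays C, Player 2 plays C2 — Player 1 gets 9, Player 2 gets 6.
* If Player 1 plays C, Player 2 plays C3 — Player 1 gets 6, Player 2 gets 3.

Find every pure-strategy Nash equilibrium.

Pure NE: (A, C3)

(A, C1): Player 2 can switch to C2 (3 → 4). Not NE.
(A, C2): Player 1 can switch to C (5 → 9). Not NE.
(A, C3): Player 1 gets 8, best alternative 6; Player 2 gets 7, best alternative 4. No profitable deviation — NE.
(B, C1): Player 1 can switch to A (2 → 7). Not NE.
(B, C2): Player 1 can switch to A (4 → 5). Not NE.
(B, C3): Player 1 can switch to A (2 → 8). Not NE.
(C, C1): Player 1 can switch to A (4 → 7). Not NE.
(C, C2): Player 2 can switch to C1 (6 → 8). Not NE.
(C, C3): Player 1 can switch to A (6 → 8). Not NE.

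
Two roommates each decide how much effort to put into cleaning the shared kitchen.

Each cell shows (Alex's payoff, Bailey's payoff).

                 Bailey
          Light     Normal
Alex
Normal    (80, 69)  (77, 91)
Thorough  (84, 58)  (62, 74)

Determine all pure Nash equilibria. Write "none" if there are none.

Alex against Light: payoffs 80, 84 → best response Thorough.
Alex against Normal: payoffs 77, 62 → best response Normal.
Bailey against Normal: payoffs 69, 91 → best response Normal.
Bailey against Thorough: payoffs 58, 74 → best response Normal.
Mutual best responses: (Normal, Normal).

The unique pure-strategy Nash equilibrium is (Normal, Normal).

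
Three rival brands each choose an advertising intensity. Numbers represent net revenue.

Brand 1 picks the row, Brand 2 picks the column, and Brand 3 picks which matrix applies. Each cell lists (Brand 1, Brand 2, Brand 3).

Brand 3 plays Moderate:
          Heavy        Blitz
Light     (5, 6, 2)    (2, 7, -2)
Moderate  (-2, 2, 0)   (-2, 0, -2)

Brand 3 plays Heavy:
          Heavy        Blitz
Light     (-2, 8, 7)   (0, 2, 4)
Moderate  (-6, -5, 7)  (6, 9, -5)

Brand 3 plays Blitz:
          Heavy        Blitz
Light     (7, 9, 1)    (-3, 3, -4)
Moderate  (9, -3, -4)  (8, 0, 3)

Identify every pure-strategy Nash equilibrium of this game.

(Light, Heavy, Heavy); (Moderate, Blitz, Blitz)

(Light, Heavy, Moderate): Brand 2 can switch to Blitz (6 → 7). Not NE.
(Light, Heavy, Heavy): Brand 1 gets -2, best alternative -6; Brand 2 gets 8, best alternative 2; Brand 3 gets 7, best alternative 2. No profitable deviation — NE.
(Light, Heavy, Blitz): Brand 1 can switch to Moderate (7 → 9). Not NE.
(Light, Blitz, Moderate): Brand 3 can switch to Heavy (-2 → 4). Not NE.
(Light, Blitz, Heavy): Brand 1 can switch to Moderate (0 → 6). Not NE.
(Light, Blitz, Blitz): Brand 1 can switch to Moderate (-3 → 8). Not NE.
(Moderate, Heavy, Moderate): Brand 1 can switch to Light (-2 → 5). Not NE.
(Moderate, Blitz, Blitz): Brand 1 gets 8, best alternative -3; Brand 2 gets 0, best alternative -3; Brand 3 gets 3, best alternative -2. No profitable deviation — NE.
(The remaining 4 profiles each have a profitable deviation by the same check.)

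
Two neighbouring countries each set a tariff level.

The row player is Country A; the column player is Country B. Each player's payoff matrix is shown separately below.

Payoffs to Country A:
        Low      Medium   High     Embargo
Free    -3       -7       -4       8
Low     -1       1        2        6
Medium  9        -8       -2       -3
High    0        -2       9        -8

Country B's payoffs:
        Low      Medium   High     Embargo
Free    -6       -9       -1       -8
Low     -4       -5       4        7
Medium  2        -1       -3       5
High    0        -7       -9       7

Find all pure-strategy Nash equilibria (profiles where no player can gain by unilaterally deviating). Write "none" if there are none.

For each player, find the best response to each opponent profile; mutual best responses are the pure NE.
Country A against Low: payoffs -3, -1, 9, 0 → best response Medium.
Country A against Medium: payoffs -7, 1, -8, -2 → best response Low.
Country A against High: payoffs -4, 2, -2, 9 → best response High.
Country A against Embargo: payoffs 8, 6, -3, -8 → best response Free.
Country B against Free: payoffs -6, -9, -1, -8 → best response High.
Country B against Low: payoffs -4, -5, 4, 7 → best response Embargo.
Country B against Medium: payoffs 2, -1, -3, 5 → best response Embargo.
Country B against High: payoffs 0, -7, -9, 7 → best response Embargo.
No profile is a mutual best response for all players.

No pure-strategy Nash equilibrium.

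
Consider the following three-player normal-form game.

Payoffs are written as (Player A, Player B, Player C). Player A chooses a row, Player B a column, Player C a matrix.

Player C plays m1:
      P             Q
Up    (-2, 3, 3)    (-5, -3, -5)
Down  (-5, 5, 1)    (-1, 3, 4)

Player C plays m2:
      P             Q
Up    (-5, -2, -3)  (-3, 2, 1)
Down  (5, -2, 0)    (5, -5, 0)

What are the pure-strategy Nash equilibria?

Player A against (P, m1): payoffs -2, -5 → best response Up.
Player A against (P, m2): payoffs -5, 5 → best response Down.
Player A against (Q, m1): payoffs -5, -1 → best response Down.
Player A against (Q, m2): payoffs -3, 5 → best response Down.
Player B against (Up, m1): payoffs 3, -3 → best response P.
Player B against (Up, m2): payoffs -2, 2 → best response Q.
Player B against (Down, m1): payoffs 5, 3 → best response P.
Player B against (Down, m2): payoffs -2, -5 → best response P.
Player C against (Up, P): payoffs 3, -3 → best response m1.
Player C against (Up, Q): payoffs -5, 1 → best response m2.
Player C against (Down, P): payoffs 1, 0 → best response m1.
Player C against (Down, Q): payoffs 4, 0 → best response m1.
Mutual best responses: (Up, P, m1).

The unique pure-strategy Nash equilibrium is (Up, P, m1).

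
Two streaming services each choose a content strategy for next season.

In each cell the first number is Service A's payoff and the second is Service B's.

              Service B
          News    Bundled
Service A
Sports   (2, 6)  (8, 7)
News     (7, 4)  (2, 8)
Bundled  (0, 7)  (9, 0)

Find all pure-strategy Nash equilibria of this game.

For each player, find the best response to each opponent profile; mutual best responses are the pure NE.
Service A against News: payoffs 2, 7, 0 → best response News.
Service A against Bundled: payoffs 8, 2, 9 → best response Bundled.
Service B against Sports: payoffs 6, 7 → best response Bundled.
Service B against News: payoffs 4, 8 → best response Bundled.
Service B against Bundled: payoffs 7, 0 → best response News.
No profile is a mutual best response for all players.

No pure-strategy Nash equilibrium.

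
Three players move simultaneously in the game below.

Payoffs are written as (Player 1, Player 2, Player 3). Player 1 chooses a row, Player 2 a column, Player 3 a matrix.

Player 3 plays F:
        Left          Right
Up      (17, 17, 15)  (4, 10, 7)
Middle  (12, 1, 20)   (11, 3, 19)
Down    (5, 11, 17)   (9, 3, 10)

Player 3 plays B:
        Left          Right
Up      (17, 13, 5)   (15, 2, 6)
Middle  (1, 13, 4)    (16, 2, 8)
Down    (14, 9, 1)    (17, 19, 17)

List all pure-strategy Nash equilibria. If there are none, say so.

(Up, Left, F) and (Middle, Right, F) and (Down, Right, B)

For each strategy profile, look for a profitable unilateral deviation.
(Up, Left, F): Player 1 gets 17, best alternative 12; Player 2 gets 17, best alternative 10; Player 3 gets 15, best alternative 5. No profitable deviation — NE.
(Up, Left, B): Player 3 can switch to F (5 → 15). Not NE.
(Up, Right, F): Player 1 can switch to Middle (4 → 11). Not NE.
(Up, Right, B): Player 1 can switch to Middle (15 → 16). Not NE.
(Middle, Left, F): Player 1 can switch to Up (12 → 17). Not NE.
(Middle, Left, B): Player 1 can switch to Up (1 → 17). Not NE.
(Middle, Right, F): Player 1 gets 11, best alternative 9; Player 2 gets 3, best alternative 1; Player 3 gets 19, best alternative 8. No profitable deviation — NE.
(Middle, Right, B): Player 1 can switch to Down (16 → 17). Not NE.
(Down, Left, F): Player 1 can switch to Up (5 → 17). Not NE.
(Down, Left, B): Player 1 can switch to Up (14 → 17). Not NE.
(Down, Right, B): Player 1 gets 17, best alternative 16; Player 2 gets 19, best alternative 9; Player 3 gets 17, best alternative 10. No profitable deviation — NE.
(The remaining 1 profile has a profitable deviation by the same check.)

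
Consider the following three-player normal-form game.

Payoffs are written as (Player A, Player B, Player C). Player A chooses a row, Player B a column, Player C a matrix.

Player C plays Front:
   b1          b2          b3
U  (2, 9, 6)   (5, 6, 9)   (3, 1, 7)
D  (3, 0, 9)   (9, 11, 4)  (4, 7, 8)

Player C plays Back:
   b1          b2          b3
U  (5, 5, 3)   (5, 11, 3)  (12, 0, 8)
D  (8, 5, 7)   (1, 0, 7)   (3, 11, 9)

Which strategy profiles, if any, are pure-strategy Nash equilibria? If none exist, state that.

Mark each player's best response to every combination of opponents' strategies; a profile where every player is best-responding is a pure Nash equilibrium.
Player A against (b1, Front): payoffs 2, 3 → best response D.
Player A against (b1, Back): payoffs 5, 8 → best response D.
Player A against (b2, Front): payoffs 5, 9 → best response D.
Player A against (b2, Back): payoffs 5, 1 → best response U.
Player A against (b3, Front): payoffs 3, 4 → best response D.
Player A against (b3, Back): payoffs 12, 3 → best response U.
Player B against (U, Front): payoffs 9, 6, 1 → best response b1.
Player B against (U, Back): payoffs 5, 11, 0 → best response b2.
Player B against (D, Front): payoffs 0, 11, 7 → best response b2.
Player B against (D, Back): payoffs 5, 0, 11 → best response b3.
Player C against (U, b1): payoffs 6, 3 → best response Front.
Player C against (U, b2): payoffs 9, 3 → best response Front.
Player C against (U, b3): payoffs 7, 8 → best response Back.
Player C against (D, b1): payoffs 9, 7 → best response Front.
Player C against (D, b2): payoffs 4, 7 → best response Back.
Player C against (D, b3): payoffs 8, 9 → best response Back.
No profile is a mutual best response for all players.

No pure-strategy Nash equilibrium.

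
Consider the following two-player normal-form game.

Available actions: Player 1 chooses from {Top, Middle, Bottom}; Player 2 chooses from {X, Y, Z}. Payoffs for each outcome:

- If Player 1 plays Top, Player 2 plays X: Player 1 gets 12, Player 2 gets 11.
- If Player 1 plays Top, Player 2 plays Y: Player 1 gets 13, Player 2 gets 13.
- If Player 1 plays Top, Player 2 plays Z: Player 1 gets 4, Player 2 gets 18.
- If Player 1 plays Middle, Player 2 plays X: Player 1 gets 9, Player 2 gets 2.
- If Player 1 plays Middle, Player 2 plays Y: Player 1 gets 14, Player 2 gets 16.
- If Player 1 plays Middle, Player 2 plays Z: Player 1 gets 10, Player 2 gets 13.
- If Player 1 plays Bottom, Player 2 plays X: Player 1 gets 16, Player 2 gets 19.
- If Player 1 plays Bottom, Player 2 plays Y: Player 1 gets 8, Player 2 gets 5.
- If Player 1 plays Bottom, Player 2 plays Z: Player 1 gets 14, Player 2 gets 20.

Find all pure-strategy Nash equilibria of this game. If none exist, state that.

Pure-strategy Nash equilibria: (Middle, Y) and (Bottom, Z)

Player 1 against X: payoffs 12, 9, 16 → best response Bottom.
Player 1 against Y: payoffs 13, 14, 8 → best response Middle.
Player 1 against Z: payoffs 4, 10, 14 → best response Bottom.
Player 2 against Top: payoffs 11, 13, 18 → best response Z.
Player 2 against Middle: payoffs 2, 16, 13 → best response Y.
Player 2 against Bottom: payoffs 19, 5, 20 → best response Z.
Mutual best responses: (Middle, Y); (Bottom, Z).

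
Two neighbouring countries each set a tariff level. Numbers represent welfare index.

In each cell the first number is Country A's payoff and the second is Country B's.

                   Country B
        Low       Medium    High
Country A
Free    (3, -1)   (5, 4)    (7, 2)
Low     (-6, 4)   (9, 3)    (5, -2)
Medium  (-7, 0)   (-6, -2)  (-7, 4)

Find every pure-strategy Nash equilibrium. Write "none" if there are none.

No pure-strategy Nash equilibrium.

Check each profile: it is a Nash equilibrium iff no player can strictly gain by switching unilaterally.
(Free, Low): Country B can switch to Medium (-1 → 4). Not NE.
(Free, Medium): Country A can switch to Low (5 → 9). Not NE.
(Free, High): Country B can switch to Medium (2 → 4). Not NE.
(Low, Low): Country A can switch to Free (-6 → 3). Not NE.
(Low, Medium): Country B can switch to Low (3 → 4). Not NE.
(Low, High): Country A can switch to Free (5 → 7). Not NE.
(The remaining 3 profiles each have a profitable deviation by the same check.)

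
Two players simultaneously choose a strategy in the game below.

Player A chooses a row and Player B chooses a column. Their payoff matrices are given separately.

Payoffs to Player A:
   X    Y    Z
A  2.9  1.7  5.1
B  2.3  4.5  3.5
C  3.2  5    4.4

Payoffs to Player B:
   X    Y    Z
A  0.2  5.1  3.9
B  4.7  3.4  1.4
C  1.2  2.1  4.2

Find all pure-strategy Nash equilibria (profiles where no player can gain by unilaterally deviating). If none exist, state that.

none

Player A against X: payoffs 2.9, 2.3, 3.2 → best response C.
Player A against Y: payoffs 1.7, 4.5, 5 → best response C.
Player A against Z: payoffs 5.1, 3.5, 4.4 → best response A.
Player B against A: payoffs 0.2, 5.1, 3.9 → best response Y.
Player B against B: payoffs 4.7, 3.4, 1.4 → best response X.
Player B against C: payoffs 1.2, 2.1, 4.2 → best response Z.
No profile is a mutual best response for all players.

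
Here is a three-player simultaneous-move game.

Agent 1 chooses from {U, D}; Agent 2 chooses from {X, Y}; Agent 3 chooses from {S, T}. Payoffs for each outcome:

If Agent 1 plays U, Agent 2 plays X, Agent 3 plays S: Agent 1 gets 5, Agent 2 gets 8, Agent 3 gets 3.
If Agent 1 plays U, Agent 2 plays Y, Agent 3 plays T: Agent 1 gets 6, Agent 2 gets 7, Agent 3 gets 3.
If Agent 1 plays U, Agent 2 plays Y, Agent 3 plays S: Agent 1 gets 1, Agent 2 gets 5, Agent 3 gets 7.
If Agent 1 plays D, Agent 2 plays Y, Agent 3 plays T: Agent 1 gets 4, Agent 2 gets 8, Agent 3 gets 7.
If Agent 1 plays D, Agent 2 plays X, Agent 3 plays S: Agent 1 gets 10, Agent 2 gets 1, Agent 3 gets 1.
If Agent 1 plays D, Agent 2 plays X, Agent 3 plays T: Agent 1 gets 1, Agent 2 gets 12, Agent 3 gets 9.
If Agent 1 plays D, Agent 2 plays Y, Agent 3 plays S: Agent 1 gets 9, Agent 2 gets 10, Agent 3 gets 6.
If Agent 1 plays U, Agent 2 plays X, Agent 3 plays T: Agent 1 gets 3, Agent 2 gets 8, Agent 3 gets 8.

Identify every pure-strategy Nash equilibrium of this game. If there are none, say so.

Pure NE: (U, X, T)

Check each profile: it is a Nash equilibrium iff no player can strictly gain by switching unilaterally.
(U, X, S): Agent 1 can switch to D (5 → 10). Not NE.
(U, X, T): Agent 1 gets 3, best alternative 1; Agent 2 gets 8, best alternative 7; Agent 3 gets 8, best alternative 3. No profitable deviation — NE.
(U, Y, S): Agent 1 can switch to D (1 → 9). Not NE.
(U, Y, T): Agent 2 can switch to X (7 → 8). Not NE.
(D, X, S): Agent 2 can switch to Y (1 → 10). Not NE.
(D, X, T): Agent 1 can switch to U (1 → 3). Not NE.
(D, Y, S): Agent 3 can switch to T (6 → 7). Not NE.
(D, Y, T): Agent 1 can switch to U (4 → 6). Not NE.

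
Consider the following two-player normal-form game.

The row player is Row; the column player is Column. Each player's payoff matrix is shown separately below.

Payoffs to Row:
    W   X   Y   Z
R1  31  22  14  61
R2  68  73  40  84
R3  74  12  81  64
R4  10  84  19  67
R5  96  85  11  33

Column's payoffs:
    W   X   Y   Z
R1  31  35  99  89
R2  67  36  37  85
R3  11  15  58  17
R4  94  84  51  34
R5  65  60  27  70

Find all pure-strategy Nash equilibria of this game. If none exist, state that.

(R1, W): Row can switch to R2 (31 → 68). Not NE.
(R1, X): Row can switch to R2 (22 → 73). Not NE.
(R1, Y): Row can switch to R2 (14 → 40). Not NE.
(R1, Z): Row can switch to R2 (61 → 84). Not NE.
(R2, W): Row can switch to R3 (68 → 74). Not NE.
(R2, X): Row can switch to R4 (73 → 84). Not NE.
(R2, Y): Row can switch to R3 (40 → 81). Not NE.
(R2, Z): Row gets 84, best alternative 67; Column gets 85, best alternative 67. No profitable deviation — NE.
(R3, W): Row can switch to R5 (74 → 96). Not NE.
(R3, X): Row can switch to R1 (12 → 22). Not NE.
(R3, Y): Row gets 81, best alternative 40; Column gets 58, best alternative 17. No profitable deviation — NE.
(R3, Z): Row can switch to R2 (64 → 84). Not NE.
(R4, W): Row can switch to R1 (10 → 31). Not NE.
(R4, X): Row can switch to R5 (84 → 85). Not NE.
(The remaining 6 profiles each have a profitable deviation by the same check.)

Pure-strategy Nash equilibria: (R2, Z); (R3, Y)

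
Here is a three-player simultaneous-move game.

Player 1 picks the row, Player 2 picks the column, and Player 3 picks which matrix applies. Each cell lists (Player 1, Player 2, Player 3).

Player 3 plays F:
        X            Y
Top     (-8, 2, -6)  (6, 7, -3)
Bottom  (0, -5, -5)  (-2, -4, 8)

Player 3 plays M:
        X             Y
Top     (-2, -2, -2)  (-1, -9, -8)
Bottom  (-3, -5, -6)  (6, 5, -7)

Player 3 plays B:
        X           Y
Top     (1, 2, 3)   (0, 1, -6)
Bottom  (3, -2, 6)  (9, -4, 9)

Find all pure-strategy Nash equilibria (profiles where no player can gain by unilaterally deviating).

Player 1 against (X, F): payoffs -8, 0 → best response Bottom.
Player 1 against (X, M): payoffs -2, -3 → best response Top.
Player 1 against (X, B): payoffs 1, 3 → best response Bottom.
Player 1 against (Y, F): payoffs 6, -2 → best response Top.
Player 1 against (Y, M): payoffs -1, 6 → best response Bottom.
Player 1 against (Y, B): payoffs 0, 9 → best response Bottom.
Player 2 against (Top, F): payoffs 2, 7 → best response Y.
Player 2 against (Top, M): payoffs -2, -9 → best response X.
Player 2 against (Top, B): payoffs 2, 1 → best response X.
Player 2 against (Bottom, F): payoffs -5, -4 → best response Y.
Player 2 against (Bottom, M): payoffs -5, 5 → best response Y.
Player 2 against (Bottom, B): payoffs -2, -4 → best response X.
Player 3 against (Top, X): payoffs -6, -2, 3 → best response B.
Player 3 against (Top, Y): payoffs -3, -8, -6 → best response F.
Player 3 against (Bottom, X): payoffs -5, -6, 6 → best response B.
Player 3 against (Bottom, Y): payoffs 8, -7, 9 → best response B.
Mutual best responses: (Top, Y, F); (Bottom, X, B).

The pure Nash equilibria are (Top, Y, F); (Bottom, X, B).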